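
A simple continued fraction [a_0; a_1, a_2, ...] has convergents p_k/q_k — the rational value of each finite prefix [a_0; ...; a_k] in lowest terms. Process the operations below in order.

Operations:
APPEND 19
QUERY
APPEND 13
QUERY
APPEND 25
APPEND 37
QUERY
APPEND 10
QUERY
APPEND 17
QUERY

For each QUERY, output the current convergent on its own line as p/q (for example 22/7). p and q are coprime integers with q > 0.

APPEND 19: p_0 = 19·1 + 0 = 19, q_0 = 19·0 + 1 = 1 → 19/1
APPEND 13: p_1 = 13·19 + 1 = 248, q_1 = 13·1 + 0 = 13 → 248/13
APPEND 25: p_2 = 25·248 + 19 = 6219, q_2 = 25·13 + 1 = 326 → 6219/326
APPEND 37: p_3 = 37·6219 + 248 = 230351, q_3 = 37·326 + 13 = 12075 → 230351/12075
APPEND 10: p_4 = 10·230351 + 6219 = 2309729, q_4 = 10·12075 + 326 = 121076 → 2309729/121076
APPEND 17: p_5 = 17·2309729 + 230351 = 39495744, q_5 = 17·121076 + 12075 = 2070367 → 39495744/2070367

19/1
248/13
230351/12075
2309729/121076
39495744/2070367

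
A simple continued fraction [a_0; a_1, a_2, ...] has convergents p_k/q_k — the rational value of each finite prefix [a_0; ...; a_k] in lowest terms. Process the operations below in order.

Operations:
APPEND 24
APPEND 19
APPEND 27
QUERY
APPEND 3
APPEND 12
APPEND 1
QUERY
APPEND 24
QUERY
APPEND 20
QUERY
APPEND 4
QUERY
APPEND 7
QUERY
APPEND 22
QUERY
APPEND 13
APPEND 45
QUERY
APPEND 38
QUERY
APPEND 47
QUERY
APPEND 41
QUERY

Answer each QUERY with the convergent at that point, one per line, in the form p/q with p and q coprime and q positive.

APPEND 24: p_0 = 24·1 + 0 = 24, q_0 = 24·0 + 1 = 1 → 24/1
APPEND 19: p_1 = 19·24 + 1 = 457, q_1 = 19·1 + 0 = 19 → 457/19
APPEND 27: p_2 = 27·457 + 24 = 12363, q_2 = 27·19 + 1 = 514 → 12363/514
APPEND 3: p_3 = 3·12363 + 457 = 37546, q_3 = 3·514 + 19 = 1561 → 37546/1561
APPEND 12: p_4 = 12·37546 + 12363 = 462915, q_4 = 12·1561 + 514 = 19246 → 462915/19246
APPEND 1: p_5 = 1·462915 + 37546 = 500461, q_5 = 1·19246 + 1561 = 20807 → 500461/20807
APPEND 24: p_6 = 24·500461 + 462915 = 12473979, q_6 = 24·20807 + 19246 = 518614 → 12473979/518614
APPEND 20: p_7 = 20·12473979 + 500461 = 249980041, q_7 = 20·518614 + 20807 = 10393087 → 249980041/10393087
APPEND 4: p_8 = 4·249980041 + 12473979 = 1012394143, q_8 = 4·10393087 + 518614 = 42090962 → 1012394143/42090962
APPEND 7: p_9 = 7·1012394143 + 249980041 = 7336739042, q_9 = 7·42090962 + 10393087 = 305029821 → 7336739042/305029821
APPEND 22: p_10 = 22·7336739042 + 1012394143 = 162420653067, q_10 = 22·305029821 + 42090962 = 6752747024 → 162420653067/6752747024
APPEND 13: p_11 = 13·162420653067 + 7336739042 = 2118805228913, q_11 = 13·6752747024 + 305029821 = 88090741133 → 2118805228913/88090741133
APPEND 45: p_12 = 45·2118805228913 + 162420653067 = 95508655954152, q_12 = 45·88090741133 + 6752747024 = 3970836098009 → 95508655954152/3970836098009
APPEND 38: p_13 = 38·95508655954152 + 2118805228913 = 3631447731486689, q_13 = 38·3970836098009 + 88090741133 = 150979862465475 → 3631447731486689/150979862465475
APPEND 47: p_14 = 47·3631447731486689 + 95508655954152 = 170773552035828535, q_14 = 47·150979862465475 + 3970836098009 = 7100024371975334 → 170773552035828535/7100024371975334
APPEND 41: p_15 = 41·170773552035828535 + 3631447731486689 = 7005347081200456624, q_15 = 41·7100024371975334 + 150979862465475 = 291251979113454169 → 7005347081200456624/291251979113454169

12363/514
500461/20807
12473979/518614
249980041/10393087
1012394143/42090962
7336739042/305029821
162420653067/6752747024
95508655954152/3970836098009
3631447731486689/150979862465475
170773552035828535/7100024371975334
7005347081200456624/291251979113454169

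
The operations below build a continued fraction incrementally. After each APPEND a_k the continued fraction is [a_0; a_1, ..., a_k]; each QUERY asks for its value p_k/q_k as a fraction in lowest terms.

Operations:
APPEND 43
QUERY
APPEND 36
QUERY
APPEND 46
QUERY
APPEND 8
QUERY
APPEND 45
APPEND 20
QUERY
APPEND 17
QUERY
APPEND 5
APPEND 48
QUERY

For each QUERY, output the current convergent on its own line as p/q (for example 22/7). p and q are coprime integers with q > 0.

APPEND 43: p_0 = 43·1 + 0 = 43, q_0 = 43·0 + 1 = 1 → 43/1
APPEND 36: p_1 = 36·43 + 1 = 1549, q_1 = 36·1 + 0 = 36 → 1549/36
APPEND 46: p_2 = 46·1549 + 43 = 71297, q_2 = 46·36 + 1 = 1657 → 71297/1657
APPEND 8: p_3 = 8·71297 + 1549 = 571925, q_3 = 8·1657 + 36 = 13292 → 571925/13292
APPEND 45: p_4 = 45·571925 + 71297 = 25807922, q_4 = 45·13292 + 1657 = 599797 → 25807922/599797
APPEND 20: p_5 = 20·25807922 + 571925 = 516730365, q_5 = 20·599797 + 13292 = 12009232 → 516730365/12009232
APPEND 17: p_6 = 17·516730365 + 25807922 = 8810224127, q_6 = 17·12009232 + 599797 = 204756741 → 8810224127/204756741
APPEND 5: p_7 = 5·8810224127 + 516730365 = 44567851000, q_7 = 5·204756741 + 12009232 = 1035792937 → 44567851000/1035792937
APPEND 48: p_8 = 48·44567851000 + 8810224127 = 2148067072127, q_8 = 48·1035792937 + 204756741 = 49922817717 → 2148067072127/49922817717

43/1
1549/36
71297/1657
571925/13292
516730365/12009232
8810224127/204756741
2148067072127/49922817717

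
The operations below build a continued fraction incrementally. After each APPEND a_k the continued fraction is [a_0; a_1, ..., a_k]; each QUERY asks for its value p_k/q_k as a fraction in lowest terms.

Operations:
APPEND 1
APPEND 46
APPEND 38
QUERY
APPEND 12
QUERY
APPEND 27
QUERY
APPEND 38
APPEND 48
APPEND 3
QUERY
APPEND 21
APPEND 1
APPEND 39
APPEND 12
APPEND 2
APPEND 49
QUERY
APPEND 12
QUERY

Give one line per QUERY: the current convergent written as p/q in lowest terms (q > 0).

1787/1749
21491/21034
582044/569667
3211924767/3143624101
3552110705724839/3476576082560754
42697117228534377/41789175183019781

APPEND 1: p_0 = 1·1 + 0 = 1, q_0 = 1·0 + 1 = 1 → 1/1
APPEND 46: p_1 = 46·1 + 1 = 47, q_1 = 46·1 + 0 = 46 → 47/46
APPEND 38: p_2 = 38·47 + 1 = 1787, q_2 = 38·46 + 1 = 1749 → 1787/1749
APPEND 12: p_3 = 12·1787 + 47 = 21491, q_3 = 12·1749 + 46 = 21034 → 21491/21034
APPEND 27: p_4 = 27·21491 + 1787 = 582044, q_4 = 27·21034 + 1749 = 569667 → 582044/569667
APPEND 38: p_5 = 38·582044 + 21491 = 22139163, q_5 = 38·569667 + 21034 = 21668380 → 22139163/21668380
APPEND 48: p_6 = 48·22139163 + 582044 = 1063261868, q_6 = 48·21668380 + 569667 = 1040651907 → 1063261868/1040651907
APPEND 3: p_7 = 3·1063261868 + 22139163 = 3211924767, q_7 = 3·1040651907 + 21668380 = 3143624101 → 3211924767/3143624101
APPEND 21: p_8 = 21·3211924767 + 1063261868 = 68513681975, q_8 = 21·3143624101 + 1040651907 = 67056758028 → 68513681975/67056758028
APPEND 1: p_9 = 1·68513681975 + 3211924767 = 71725606742, q_9 = 1·67056758028 + 3143624101 = 70200382129 → 71725606742/70200382129
APPEND 39: p_10 = 39·71725606742 + 68513681975 = 2865812344913, q_10 = 39·70200382129 + 67056758028 = 2804871661059 → 2865812344913/2804871661059
APPEND 12: p_11 = 12·2865812344913 + 71725606742 = 34461473745698, q_11 = 12·2804871661059 + 70200382129 = 33728660314837 → 34461473745698/33728660314837
APPEND 2: p_12 = 2·34461473745698 + 2865812344913 = 71788759836309, q_12 = 2·33728660314837 + 2804871661059 = 70262192290733 → 71788759836309/70262192290733
APPEND 49: p_13 = 49·71788759836309 + 34461473745698 = 3552110705724839, q_13 = 49·70262192290733 + 33728660314837 = 3476576082560754 → 3552110705724839/3476576082560754
APPEND 12: p_14 = 12·3552110705724839 + 71788759836309 = 42697117228534377, q_14 = 12·3476576082560754 + 70262192290733 = 41789175183019781 → 42697117228534377/41789175183019781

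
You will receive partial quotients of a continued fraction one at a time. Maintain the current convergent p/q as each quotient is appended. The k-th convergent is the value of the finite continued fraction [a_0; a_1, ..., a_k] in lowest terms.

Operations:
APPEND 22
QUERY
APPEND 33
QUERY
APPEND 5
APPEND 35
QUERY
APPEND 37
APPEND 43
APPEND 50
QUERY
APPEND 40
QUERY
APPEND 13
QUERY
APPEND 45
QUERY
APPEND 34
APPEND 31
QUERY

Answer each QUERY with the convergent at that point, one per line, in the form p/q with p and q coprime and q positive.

APPEND 22: p_0 = 22·1 + 0 = 22, q_0 = 22·0 + 1 = 1 → 22/1
APPEND 33: p_1 = 33·22 + 1 = 727, q_1 = 33·1 + 0 = 33 → 727/33
APPEND 5: p_2 = 5·727 + 22 = 3657, q_2 = 5·33 + 1 = 166 → 3657/166
APPEND 35: p_3 = 35·3657 + 727 = 128722, q_3 = 35·166 + 33 = 5843 → 128722/5843
APPEND 37: p_4 = 37·128722 + 3657 = 4766371, q_4 = 37·5843 + 166 = 216357 → 4766371/216357
APPEND 43: p_5 = 43·4766371 + 128722 = 205082675, q_5 = 43·216357 + 5843 = 9309194 → 205082675/9309194
APPEND 50: p_6 = 50·205082675 + 4766371 = 10258900121, q_6 = 50·9309194 + 216357 = 465676057 → 10258900121/465676057
APPEND 40: p_7 = 40·10258900121 + 205082675 = 410561087515, q_7 = 40·465676057 + 9309194 = 18636351474 → 410561087515/18636351474
APPEND 13: p_8 = 13·410561087515 + 10258900121 = 5347553037816, q_8 = 13·18636351474 + 465676057 = 242738245219 → 5347553037816/242738245219
APPEND 45: p_9 = 45·5347553037816 + 410561087515 = 241050447789235, q_9 = 45·242738245219 + 18636351474 = 10941857386329 → 241050447789235/10941857386329
APPEND 34: p_10 = 34·241050447789235 + 5347553037816 = 8201062777871806, q_10 = 34·10941857386329 + 242738245219 = 372265889380405 → 8201062777871806/372265889380405
APPEND 31: p_11 = 31·8201062777871806 + 241050447789235 = 254473996561815221, q_11 = 31·372265889380405 + 10941857386329 = 11551184428178884 → 254473996561815221/11551184428178884

22/1
727/33
128722/5843
10258900121/465676057
410561087515/18636351474
5347553037816/242738245219
241050447789235/10941857386329
254473996561815221/11551184428178884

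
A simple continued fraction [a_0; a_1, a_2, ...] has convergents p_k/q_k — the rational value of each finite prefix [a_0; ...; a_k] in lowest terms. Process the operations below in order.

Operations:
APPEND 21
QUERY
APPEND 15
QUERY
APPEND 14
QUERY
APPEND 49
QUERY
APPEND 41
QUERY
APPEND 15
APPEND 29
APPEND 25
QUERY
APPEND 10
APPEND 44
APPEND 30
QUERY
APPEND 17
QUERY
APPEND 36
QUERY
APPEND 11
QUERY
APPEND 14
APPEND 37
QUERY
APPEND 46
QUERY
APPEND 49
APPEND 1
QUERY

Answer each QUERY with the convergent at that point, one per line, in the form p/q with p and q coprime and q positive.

APPEND 21: p_0 = 21·1 + 0 = 21, q_0 = 21·0 + 1 = 1 → 21/1
APPEND 15: p_1 = 15·21 + 1 = 316, q_1 = 15·1 + 0 = 15 → 316/15
APPEND 14: p_2 = 14·316 + 21 = 4445, q_2 = 14·15 + 1 = 211 → 4445/211
APPEND 49: p_3 = 49·4445 + 316 = 218121, q_3 = 49·211 + 15 = 10354 → 218121/10354
APPEND 41: p_4 = 41·218121 + 4445 = 8947406, q_4 = 41·10354 + 211 = 424725 → 8947406/424725
APPEND 15: p_5 = 15·8947406 + 218121 = 134429211, q_5 = 15·424725 + 10354 = 6381229 → 134429211/6381229
APPEND 29: p_6 = 29·134429211 + 8947406 = 3907394525, q_6 = 29·6381229 + 424725 = 185480366 → 3907394525/185480366
APPEND 25: p_7 = 25·3907394525 + 134429211 = 97819292336, q_7 = 25·185480366 + 6381229 = 4643390379 → 97819292336/4643390379
APPEND 10: p_8 = 10·97819292336 + 3907394525 = 982100317885, q_8 = 10·4643390379 + 185480366 = 46619384156 → 982100317885/46619384156
APPEND 44: p_9 = 44·982100317885 + 97819292336 = 43310233279276, q_9 = 44·46619384156 + 4643390379 = 2055896293243 → 43310233279276/2055896293243
APPEND 30: p_10 = 30·43310233279276 + 982100317885 = 1300289098696165, q_10 = 30·2055896293243 + 46619384156 = 61723508181446 → 1300289098696165/61723508181446
APPEND 17: p_11 = 17·1300289098696165 + 43310233279276 = 22148224911114081, q_11 = 17·61723508181446 + 2055896293243 = 1051355535377825 → 22148224911114081/1051355535377825
APPEND 36: p_12 = 36·22148224911114081 + 1300289098696165 = 798636385898803081, q_12 = 36·1051355535377825 + 61723508181446 = 37910522781783146 → 798636385898803081/37910522781783146
APPEND 11: p_13 = 11·798636385898803081 + 22148224911114081 = 8807148469797947972, q_13 = 11·37910522781783146 + 1051355535377825 = 418067106134992431 → 8807148469797947972/418067106134992431
APPEND 14: p_14 = 14·8807148469797947972 + 798636385898803081 = 124098714963070074689, q_14 = 14·418067106134992431 + 37910522781783146 = 5890850008671677180 → 124098714963070074689/5890850008671677180
APPEND 37: p_15 = 37·124098714963070074689 + 8807148469797947972 = 4600459602103390711465, q_15 = 37·5890850008671677180 + 418067106134992431 = 218379517426987048091 → 4600459602103390711465/218379517426987048091
APPEND 46: p_16 = 46·4600459602103390711465 + 124098714963070074689 = 211745240411719042802079, q_16 = 46·218379517426987048091 + 5890850008671677180 = 10051348651650075889366 → 211745240411719042802079/10051348651650075889366
APPEND 49: p_17 = 49·211745240411719042802079 + 4600459602103390711465 = 10380117239776336488013336, q_17 = 49·10051348651650075889366 + 218379517426987048091 = 492734463448280705627025 → 10380117239776336488013336/492734463448280705627025
APPEND 1: p_18 = 1·10380117239776336488013336 + 211745240411719042802079 = 10591862480188055530815415, q_18 = 1·492734463448280705627025 + 10051348651650075889366 = 502785812099930781516391 → 10591862480188055530815415/502785812099930781516391

21/1
316/15
4445/211
218121/10354
8947406/424725
97819292336/4643390379
1300289098696165/61723508181446
22148224911114081/1051355535377825
798636385898803081/37910522781783146
8807148469797947972/418067106134992431
4600459602103390711465/218379517426987048091
211745240411719042802079/10051348651650075889366
10591862480188055530815415/502785812099930781516391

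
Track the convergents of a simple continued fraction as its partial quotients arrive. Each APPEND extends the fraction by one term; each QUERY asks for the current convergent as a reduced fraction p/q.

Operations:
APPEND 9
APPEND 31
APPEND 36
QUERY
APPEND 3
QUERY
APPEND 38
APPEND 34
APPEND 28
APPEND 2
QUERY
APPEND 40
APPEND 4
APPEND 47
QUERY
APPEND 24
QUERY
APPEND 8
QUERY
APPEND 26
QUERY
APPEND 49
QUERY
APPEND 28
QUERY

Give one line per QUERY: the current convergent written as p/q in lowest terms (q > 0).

APPEND 9: p_0 = 9·1 + 0 = 9, q_0 = 9·0 + 1 = 1 → 9/1
APPEND 31: p_1 = 31·9 + 1 = 280, q_1 = 31·1 + 0 = 31 → 280/31
APPEND 36: p_2 = 36·280 + 9 = 10089, q_2 = 36·31 + 1 = 1117 → 10089/1117
APPEND 3: p_3 = 3·10089 + 280 = 30547, q_3 = 3·1117 + 31 = 3382 → 30547/3382
APPEND 38: p_4 = 38·30547 + 10089 = 1170875, q_4 = 38·3382 + 1117 = 129633 → 1170875/129633
APPEND 34: p_5 = 34·1170875 + 30547 = 39840297, q_5 = 34·129633 + 3382 = 4410904 → 39840297/4410904
APPEND 28: p_6 = 28·39840297 + 1170875 = 1116699191, q_6 = 28·4410904 + 129633 = 123634945 → 1116699191/123634945
APPEND 2: p_7 = 2·1116699191 + 39840297 = 2273238679, q_7 = 2·123634945 + 4410904 = 251680794 → 2273238679/251680794
APPEND 40: p_8 = 40·2273238679 + 1116699191 = 92046246351, q_8 = 40·251680794 + 123634945 = 10190866705 → 92046246351/10190866705
APPEND 4: p_9 = 4·92046246351 + 2273238679 = 370458224083, q_9 = 4·10190866705 + 251680794 = 41015147614 → 370458224083/41015147614
APPEND 47: p_10 = 47·370458224083 + 92046246351 = 17503582778252, q_10 = 47·41015147614 + 10190866705 = 1937902804563 → 17503582778252/1937902804563
APPEND 24: p_11 = 24·17503582778252 + 370458224083 = 420456444902131, q_11 = 24·1937902804563 + 41015147614 = 46550682457126 → 420456444902131/46550682457126
APPEND 8: p_12 = 8·420456444902131 + 17503582778252 = 3381155141995300, q_12 = 8·46550682457126 + 1937902804563 = 374343362461571 → 3381155141995300/374343362461571
APPEND 26: p_13 = 26·3381155141995300 + 420456444902131 = 88330490136779931, q_13 = 26·374343362461571 + 46550682457126 = 9779478106457972 → 88330490136779931/9779478106457972
APPEND 49: p_14 = 49·88330490136779931 + 3381155141995300 = 4331575171844211919, q_14 = 49·9779478106457972 + 374343362461571 = 479568770578902199 → 4331575171844211919/479568770578902199
APPEND 28: p_15 = 28·4331575171844211919 + 88330490136779931 = 121372435301774713663, q_15 = 28·479568770578902199 + 9779478106457972 = 13437705054315719544 → 121372435301774713663/13437705054315719544

10089/1117
30547/3382
2273238679/251680794
17503582778252/1937902804563
420456444902131/46550682457126
3381155141995300/374343362461571
88330490136779931/9779478106457972
4331575171844211919/479568770578902199
121372435301774713663/13437705054315719544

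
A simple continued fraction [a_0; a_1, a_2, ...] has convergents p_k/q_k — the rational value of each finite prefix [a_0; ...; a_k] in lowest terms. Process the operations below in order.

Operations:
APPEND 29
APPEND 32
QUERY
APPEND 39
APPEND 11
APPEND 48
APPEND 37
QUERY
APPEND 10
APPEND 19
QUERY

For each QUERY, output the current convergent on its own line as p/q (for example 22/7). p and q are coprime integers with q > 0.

929/32
711766673/24517280
136312731051/4695383363

APPEND 29: p_0 = 29·1 + 0 = 29, q_0 = 29·0 + 1 = 1 → 29/1
APPEND 32: p_1 = 32·29 + 1 = 929, q_1 = 32·1 + 0 = 32 → 929/32
APPEND 39: p_2 = 39·929 + 29 = 36260, q_2 = 39·32 + 1 = 1249 → 36260/1249
APPEND 11: p_3 = 11·36260 + 929 = 399789, q_3 = 11·1249 + 32 = 13771 → 399789/13771
APPEND 48: p_4 = 48·399789 + 36260 = 19226132, q_4 = 48·13771 + 1249 = 662257 → 19226132/662257
APPEND 37: p_5 = 37·19226132 + 399789 = 711766673, q_5 = 37·662257 + 13771 = 24517280 → 711766673/24517280
APPEND 10: p_6 = 10·711766673 + 19226132 = 7136892862, q_6 = 10·24517280 + 662257 = 245835057 → 7136892862/245835057
APPEND 19: p_7 = 19·7136892862 + 711766673 = 136312731051, q_7 = 19·245835057 + 24517280 = 4695383363 → 136312731051/4695383363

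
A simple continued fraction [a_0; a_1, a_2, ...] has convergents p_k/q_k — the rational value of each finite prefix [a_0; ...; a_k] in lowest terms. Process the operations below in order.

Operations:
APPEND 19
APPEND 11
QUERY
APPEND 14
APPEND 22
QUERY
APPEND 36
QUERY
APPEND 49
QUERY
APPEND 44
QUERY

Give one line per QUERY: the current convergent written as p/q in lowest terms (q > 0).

210/11
65308/3421
2354047/123311
115413611/6045660
5080552931/266132351

APPEND 19: p_0 = 19·1 + 0 = 19, q_0 = 19·0 + 1 = 1 → 19/1
APPEND 11: p_1 = 11·19 + 1 = 210, q_1 = 11·1 + 0 = 11 → 210/11
APPEND 14: p_2 = 14·210 + 19 = 2959, q_2 = 14·11 + 1 = 155 → 2959/155
APPEND 22: p_3 = 22·2959 + 210 = 65308, q_3 = 22·155 + 11 = 3421 → 65308/3421
APPEND 36: p_4 = 36·65308 + 2959 = 2354047, q_4 = 36·3421 + 155 = 123311 → 2354047/123311
APPEND 49: p_5 = 49·2354047 + 65308 = 115413611, q_5 = 49·123311 + 3421 = 6045660 → 115413611/6045660
APPEND 44: p_6 = 44·115413611 + 2354047 = 5080552931, q_6 = 44·6045660 + 123311 = 266132351 → 5080552931/266132351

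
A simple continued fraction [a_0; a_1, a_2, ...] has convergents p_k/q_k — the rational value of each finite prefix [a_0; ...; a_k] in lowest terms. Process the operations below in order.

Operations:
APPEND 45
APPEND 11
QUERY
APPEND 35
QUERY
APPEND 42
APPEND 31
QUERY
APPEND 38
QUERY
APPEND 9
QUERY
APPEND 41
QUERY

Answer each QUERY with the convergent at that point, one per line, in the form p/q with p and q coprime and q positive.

496/11
17405/386
22694091/503299
863106964/19141585
7790656767/172777564
320280034411/7103021709

APPEND 45: p_0 = 45·1 + 0 = 45, q_0 = 45·0 + 1 = 1 → 45/1
APPEND 11: p_1 = 11·45 + 1 = 496, q_1 = 11·1 + 0 = 11 → 496/11
APPEND 35: p_2 = 35·496 + 45 = 17405, q_2 = 35·11 + 1 = 386 → 17405/386
APPEND 42: p_3 = 42·17405 + 496 = 731506, q_3 = 42·386 + 11 = 16223 → 731506/16223
APPEND 31: p_4 = 31·731506 + 17405 = 22694091, q_4 = 31·16223 + 386 = 503299 → 22694091/503299
APPEND 38: p_5 = 38·22694091 + 731506 = 863106964, q_5 = 38·503299 + 16223 = 19141585 → 863106964/19141585
APPEND 9: p_6 = 9·863106964 + 22694091 = 7790656767, q_6 = 9·19141585 + 503299 = 172777564 → 7790656767/172777564
APPEND 41: p_7 = 41·7790656767 + 863106964 = 320280034411, q_7 = 41·172777564 + 19141585 = 7103021709 → 320280034411/7103021709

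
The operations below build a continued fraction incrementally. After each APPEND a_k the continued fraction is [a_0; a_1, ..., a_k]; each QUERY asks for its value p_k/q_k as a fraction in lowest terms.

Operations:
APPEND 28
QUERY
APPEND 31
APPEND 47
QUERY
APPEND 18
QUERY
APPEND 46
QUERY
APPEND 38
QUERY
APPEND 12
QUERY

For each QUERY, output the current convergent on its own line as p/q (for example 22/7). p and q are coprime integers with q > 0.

APPEND 28: p_0 = 28·1 + 0 = 28, q_0 = 28·0 + 1 = 1 → 28/1
APPEND 31: p_1 = 31·28 + 1 = 869, q_1 = 31·1 + 0 = 31 → 869/31
APPEND 47: p_2 = 47·869 + 28 = 40871, q_2 = 47·31 + 1 = 1458 → 40871/1458
APPEND 18: p_3 = 18·40871 + 869 = 736547, q_3 = 18·1458 + 31 = 26275 → 736547/26275
APPEND 46: p_4 = 46·736547 + 40871 = 33922033, q_4 = 46·26275 + 1458 = 1210108 → 33922033/1210108
APPEND 38: p_5 = 38·33922033 + 736547 = 1289773801, q_5 = 38·1210108 + 26275 = 46010379 → 1289773801/46010379
APPEND 12: p_6 = 12·1289773801 + 33922033 = 15511207645, q_6 = 12·46010379 + 1210108 = 553334656 → 15511207645/553334656

28/1
40871/1458
736547/26275
33922033/1210108
1289773801/46010379
15511207645/553334656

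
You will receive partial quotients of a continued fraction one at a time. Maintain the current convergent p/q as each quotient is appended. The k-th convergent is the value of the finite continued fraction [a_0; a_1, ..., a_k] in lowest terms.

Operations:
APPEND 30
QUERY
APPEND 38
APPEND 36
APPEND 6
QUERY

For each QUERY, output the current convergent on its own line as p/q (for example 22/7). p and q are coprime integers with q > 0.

APPEND 30: p_0 = 30·1 + 0 = 30, q_0 = 30·0 + 1 = 1 → 30/1
APPEND 38: p_1 = 38·30 + 1 = 1141, q_1 = 38·1 + 0 = 38 → 1141/38
APPEND 36: p_2 = 36·1141 + 30 = 41106, q_2 = 36·38 + 1 = 1369 → 41106/1369
APPEND 6: p_3 = 6·41106 + 1141 = 247777, q_3 = 6·1369 + 38 = 8252 → 247777/8252

30/1
247777/8252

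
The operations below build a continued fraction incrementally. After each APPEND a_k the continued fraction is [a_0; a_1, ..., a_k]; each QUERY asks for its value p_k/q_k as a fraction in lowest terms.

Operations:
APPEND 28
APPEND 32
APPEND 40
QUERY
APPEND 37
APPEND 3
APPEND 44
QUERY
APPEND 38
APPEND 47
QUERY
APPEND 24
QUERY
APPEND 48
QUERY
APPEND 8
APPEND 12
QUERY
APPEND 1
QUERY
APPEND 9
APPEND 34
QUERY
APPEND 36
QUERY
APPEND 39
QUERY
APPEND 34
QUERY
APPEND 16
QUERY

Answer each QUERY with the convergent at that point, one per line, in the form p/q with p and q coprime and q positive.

35908/1281
178402521/6364421
318994451216/11379968023
7662650149369/273361224118
368126201620928/13132718725687
35800193359022444/1277154051081055
38752865622139237/1382489162110669
13114336320203508855/467847410504731253
472500683511284594357/16856226334680402184
18440640993260302688778/657860674463040416429
627454294454361576012809/22384119158078054560770
10057709352263045518893722/358803767203711913388749

APPEND 28: p_0 = 28·1 + 0 = 28, q_0 = 28·0 + 1 = 1 → 28/1
APPEND 32: p_1 = 32·28 + 1 = 897, q_1 = 32·1 + 0 = 32 → 897/32
APPEND 40: p_2 = 40·897 + 28 = 35908, q_2 = 40·32 + 1 = 1281 → 35908/1281
APPEND 37: p_3 = 37·35908 + 897 = 1329493, q_3 = 37·1281 + 32 = 47429 → 1329493/47429
APPEND 3: p_4 = 3·1329493 + 35908 = 4024387, q_4 = 3·47429 + 1281 = 143568 → 4024387/143568
APPEND 44: p_5 = 44·4024387 + 1329493 = 178402521, q_5 = 44·143568 + 47429 = 6364421 → 178402521/6364421
APPEND 38: p_6 = 38·178402521 + 4024387 = 6783320185, q_6 = 38·6364421 + 143568 = 241991566 → 6783320185/241991566
APPEND 47: p_7 = 47·6783320185 + 178402521 = 318994451216, q_7 = 47·241991566 + 6364421 = 11379968023 → 318994451216/11379968023
APPEND 24: p_8 = 24·318994451216 + 6783320185 = 7662650149369, q_8 = 24·11379968023 + 241991566 = 273361224118 → 7662650149369/273361224118
APPEND 48: p_9 = 48·7662650149369 + 318994451216 = 368126201620928, q_9 = 48·273361224118 + 11379968023 = 13132718725687 → 368126201620928/13132718725687
APPEND 8: p_10 = 8·368126201620928 + 7662650149369 = 2952672263116793, q_10 = 8·13132718725687 + 273361224118 = 105335111029614 → 2952672263116793/105335111029614
APPEND 12: p_11 = 12·2952672263116793 + 368126201620928 = 35800193359022444, q_11 = 12·105335111029614 + 13132718725687 = 1277154051081055 → 35800193359022444/1277154051081055
APPEND 1: p_12 = 1·35800193359022444 + 2952672263116793 = 38752865622139237, q_12 = 1·1277154051081055 + 105335111029614 = 1382489162110669 → 38752865622139237/1382489162110669
APPEND 9: p_13 = 9·38752865622139237 + 35800193359022444 = 384575983958275577, q_13 = 9·1382489162110669 + 1277154051081055 = 13719556510077076 → 384575983958275577/13719556510077076
APPEND 34: p_14 = 34·384575983958275577 + 38752865622139237 = 13114336320203508855, q_14 = 34·13719556510077076 + 1382489162110669 = 467847410504731253 → 13114336320203508855/467847410504731253
APPEND 36: p_15 = 36·13114336320203508855 + 384575983958275577 = 472500683511284594357, q_15 = 36·467847410504731253 + 13719556510077076 = 16856226334680402184 → 472500683511284594357/16856226334680402184
APPEND 39: p_16 = 39·472500683511284594357 + 13114336320203508855 = 18440640993260302688778, q_16 = 39·16856226334680402184 + 467847410504731253 = 657860674463040416429 → 18440640993260302688778/657860674463040416429
APPEND 34: p_17 = 34·18440640993260302688778 + 472500683511284594357 = 627454294454361576012809, q_17 = 34·657860674463040416429 + 16856226334680402184 = 22384119158078054560770 → 627454294454361576012809/22384119158078054560770
APPEND 16: p_18 = 16·627454294454361576012809 + 18440640993260302688778 = 10057709352263045518893722, q_18 = 16·22384119158078054560770 + 657860674463040416429 = 358803767203711913388749 → 10057709352263045518893722/358803767203711913388749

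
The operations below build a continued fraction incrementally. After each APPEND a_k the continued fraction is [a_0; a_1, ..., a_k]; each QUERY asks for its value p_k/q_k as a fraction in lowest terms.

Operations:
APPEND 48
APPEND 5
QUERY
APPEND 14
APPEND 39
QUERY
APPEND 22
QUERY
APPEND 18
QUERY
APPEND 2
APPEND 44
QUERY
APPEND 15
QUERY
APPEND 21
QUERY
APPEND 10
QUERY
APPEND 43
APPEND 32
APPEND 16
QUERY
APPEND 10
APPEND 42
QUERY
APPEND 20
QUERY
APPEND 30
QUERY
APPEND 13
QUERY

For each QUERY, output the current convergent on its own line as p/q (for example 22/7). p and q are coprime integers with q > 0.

APPEND 48: p_0 = 48·1 + 0 = 48, q_0 = 48·0 + 1 = 1 → 48/1
APPEND 5: p_1 = 5·48 + 1 = 241, q_1 = 5·1 + 0 = 5 → 241/5
APPEND 14: p_2 = 14·241 + 48 = 3422, q_2 = 14·5 + 1 = 71 → 3422/71
APPEND 39: p_3 = 39·3422 + 241 = 133699, q_3 = 39·71 + 5 = 2774 → 133699/2774
APPEND 22: p_4 = 22·133699 + 3422 = 2944800, q_4 = 22·2774 + 71 = 61099 → 2944800/61099
APPEND 18: p_5 = 18·2944800 + 133699 = 53140099, q_5 = 18·61099 + 2774 = 1102556 → 53140099/1102556
APPEND 2: p_6 = 2·53140099 + 2944800 = 109224998, q_6 = 2·1102556 + 61099 = 2266211 → 109224998/2266211
APPEND 44: p_7 = 44·109224998 + 53140099 = 4859040011, q_7 = 44·2266211 + 1102556 = 100815840 → 4859040011/100815840
APPEND 15: p_8 = 15·4859040011 + 109224998 = 72994825163, q_8 = 15·100815840 + 2266211 = 1514503811 → 72994825163/1514503811
APPEND 21: p_9 = 21·72994825163 + 4859040011 = 1537750368434, q_9 = 21·1514503811 + 100815840 = 31905395871 → 1537750368434/31905395871
APPEND 10: p_10 = 10·1537750368434 + 72994825163 = 15450498509503, q_10 = 10·31905395871 + 1514503811 = 320568462521 → 15450498509503/320568462521
APPEND 43: p_11 = 43·15450498509503 + 1537750368434 = 665909186277063, q_11 = 43·320568462521 + 31905395871 = 13816349284274 → 665909186277063/13816349284274
APPEND 32: p_12 = 32·665909186277063 + 15450498509503 = 21324544459375519, q_12 = 32·13816349284274 + 320568462521 = 442443745559289 → 21324544459375519/442443745559289
APPEND 16: p_13 = 16·21324544459375519 + 665909186277063 = 341858620536285367, q_13 = 16·442443745559289 + 13816349284274 = 7092916278232898 → 341858620536285367/7092916278232898
APPEND 10: p_14 = 10·341858620536285367 + 21324544459375519 = 3439910749822229189, q_14 = 10·7092916278232898 + 442443745559289 = 71371606527888269 → 3439910749822229189/71371606527888269
APPEND 42: p_15 = 42·3439910749822229189 + 341858620536285367 = 144818110113069911305, q_15 = 42·71371606527888269 + 7092916278232898 = 3004700390449540196 → 144818110113069911305/3004700390449540196
APPEND 20: p_16 = 20·144818110113069911305 + 3439910749822229189 = 2899802113011220455289, q_16 = 20·3004700390449540196 + 71371606527888269 = 60165379415518692189 → 2899802113011220455289/60165379415518692189
APPEND 30: p_17 = 30·2899802113011220455289 + 144818110113069911305 = 87138881500449683569975, q_17 = 30·60165379415518692189 + 3004700390449540196 = 1807966082856010305866 → 87138881500449683569975/1807966082856010305866
APPEND 13: p_18 = 13·87138881500449683569975 + 2899802113011220455289 = 1135705261618857106864964, q_18 = 13·1807966082856010305866 + 60165379415518692189 = 23563724456543652668447 → 1135705261618857106864964/23563724456543652668447

241/5
133699/2774
2944800/61099
53140099/1102556
4859040011/100815840
72994825163/1514503811
1537750368434/31905395871
15450498509503/320568462521
341858620536285367/7092916278232898
144818110113069911305/3004700390449540196
2899802113011220455289/60165379415518692189
87138881500449683569975/1807966082856010305866
1135705261618857106864964/23563724456543652668447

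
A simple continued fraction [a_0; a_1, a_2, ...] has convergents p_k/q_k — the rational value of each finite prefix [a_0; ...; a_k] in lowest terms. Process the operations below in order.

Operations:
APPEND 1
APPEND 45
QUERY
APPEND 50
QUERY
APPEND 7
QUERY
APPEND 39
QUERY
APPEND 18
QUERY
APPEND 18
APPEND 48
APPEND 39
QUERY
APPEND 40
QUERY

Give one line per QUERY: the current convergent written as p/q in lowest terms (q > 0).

46/45
2301/2251
16153/15802
632268/618529
11396977/11149324
385866402645/377481637789
15444544839769/15108939366212

APPEND 1: p_0 = 1·1 + 0 = 1, q_0 = 1·0 + 1 = 1 → 1/1
APPEND 45: p_1 = 45·1 + 1 = 46, q_1 = 45·1 + 0 = 45 → 46/45
APPEND 50: p_2 = 50·46 + 1 = 2301, q_2 = 50·45 + 1 = 2251 → 2301/2251
APPEND 7: p_3 = 7·2301 + 46 = 16153, q_3 = 7·2251 + 45 = 15802 → 16153/15802
APPEND 39: p_4 = 39·16153 + 2301 = 632268, q_4 = 39·15802 + 2251 = 618529 → 632268/618529
APPEND 18: p_5 = 18·632268 + 16153 = 11396977, q_5 = 18·618529 + 15802 = 11149324 → 11396977/11149324
APPEND 18: p_6 = 18·11396977 + 632268 = 205777854, q_6 = 18·11149324 + 618529 = 201306361 → 205777854/201306361
APPEND 48: p_7 = 48·205777854 + 11396977 = 9888733969, q_7 = 48·201306361 + 11149324 = 9673854652 → 9888733969/9673854652
APPEND 39: p_8 = 39·9888733969 + 205777854 = 385866402645, q_8 = 39·9673854652 + 201306361 = 377481637789 → 385866402645/377481637789
APPEND 40: p_9 = 40·385866402645 + 9888733969 = 15444544839769, q_9 = 40·377481637789 + 9673854652 = 15108939366212 → 15444544839769/15108939366212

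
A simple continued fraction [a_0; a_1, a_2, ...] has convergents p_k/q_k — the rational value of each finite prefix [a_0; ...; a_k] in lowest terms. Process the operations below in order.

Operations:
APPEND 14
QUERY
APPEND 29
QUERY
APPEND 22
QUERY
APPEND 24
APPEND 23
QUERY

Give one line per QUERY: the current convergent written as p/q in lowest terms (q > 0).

APPEND 14: p_0 = 14·1 + 0 = 14, q_0 = 14·0 + 1 = 1 → 14/1
APPEND 29: p_1 = 29·14 + 1 = 407, q_1 = 29·1 + 0 = 29 → 407/29
APPEND 22: p_2 = 22·407 + 14 = 8968, q_2 = 22·29 + 1 = 639 → 8968/639
APPEND 24: p_3 = 24·8968 + 407 = 215639, q_3 = 24·639 + 29 = 15365 → 215639/15365
APPEND 23: p_4 = 23·215639 + 8968 = 4968665, q_4 = 23·15365 + 639 = 354034 → 4968665/354034

14/1
407/29
8968/639
4968665/354034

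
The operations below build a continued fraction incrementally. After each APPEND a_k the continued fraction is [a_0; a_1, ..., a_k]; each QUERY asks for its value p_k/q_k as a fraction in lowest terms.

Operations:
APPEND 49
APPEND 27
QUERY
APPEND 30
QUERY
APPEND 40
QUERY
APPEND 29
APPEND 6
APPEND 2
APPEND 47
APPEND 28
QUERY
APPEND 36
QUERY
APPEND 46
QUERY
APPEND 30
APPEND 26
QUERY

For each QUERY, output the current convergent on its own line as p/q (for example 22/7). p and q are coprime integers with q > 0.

1324/27
39769/811
1592084/32467
803166361853/16378785460
28942651971173/590220793343
1332165157035811/27166535279238
1041173496596218889/21232409793711796

APPEND 49: p_0 = 49·1 + 0 = 49, q_0 = 49·0 + 1 = 1 → 49/1
APPEND 27: p_1 = 27·49 + 1 = 1324, q_1 = 27·1 + 0 = 27 → 1324/27
APPEND 30: p_2 = 30·1324 + 49 = 39769, q_2 = 30·27 + 1 = 811 → 39769/811
APPEND 40: p_3 = 40·39769 + 1324 = 1592084, q_3 = 40·811 + 27 = 32467 → 1592084/32467
APPEND 29: p_4 = 29·1592084 + 39769 = 46210205, q_4 = 29·32467 + 811 = 942354 → 46210205/942354
APPEND 6: p_5 = 6·46210205 + 1592084 = 278853314, q_5 = 6·942354 + 32467 = 5686591 → 278853314/5686591
APPEND 2: p_6 = 2·278853314 + 46210205 = 603916833, q_6 = 2·5686591 + 942354 = 12315536 → 603916833/12315536
APPEND 47: p_7 = 47·603916833 + 278853314 = 28662944465, q_7 = 47·12315536 + 5686591 = 584516783 → 28662944465/584516783
APPEND 28: p_8 = 28·28662944465 + 603916833 = 803166361853, q_8 = 28·584516783 + 12315536 = 16378785460 → 803166361853/16378785460
APPEND 36: p_9 = 36·803166361853 + 28662944465 = 28942651971173, q_9 = 36·16378785460 + 584516783 = 590220793343 → 28942651971173/590220793343
APPEND 46: p_10 = 46·28942651971173 + 803166361853 = 1332165157035811, q_10 = 46·590220793343 + 16378785460 = 27166535279238 → 1332165157035811/27166535279238
APPEND 30: p_11 = 30·1332165157035811 + 28942651971173 = 39993897363045503, q_11 = 30·27166535279238 + 590220793343 = 815586279170483 → 39993897363045503/815586279170483
APPEND 26: p_12 = 26·39993897363045503 + 1332165157035811 = 1041173496596218889, q_12 = 26·815586279170483 + 27166535279238 = 21232409793711796 → 1041173496596218889/21232409793711796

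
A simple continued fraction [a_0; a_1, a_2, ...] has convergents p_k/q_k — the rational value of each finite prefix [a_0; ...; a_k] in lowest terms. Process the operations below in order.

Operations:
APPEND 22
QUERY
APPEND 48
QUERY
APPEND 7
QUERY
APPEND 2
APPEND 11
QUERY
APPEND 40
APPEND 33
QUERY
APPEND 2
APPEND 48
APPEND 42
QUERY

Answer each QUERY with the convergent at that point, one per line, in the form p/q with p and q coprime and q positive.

APPEND 22: p_0 = 22·1 + 0 = 22, q_0 = 22·0 + 1 = 1 → 22/1
APPEND 48: p_1 = 48·22 + 1 = 1057, q_1 = 48·1 + 0 = 48 → 1057/48
APPEND 7: p_2 = 7·1057 + 22 = 7421, q_2 = 7·48 + 1 = 337 → 7421/337
APPEND 2: p_3 = 2·7421 + 1057 = 15899, q_3 = 2·337 + 48 = 722 → 15899/722
APPEND 11: p_4 = 11·15899 + 7421 = 182310, q_4 = 11·722 + 337 = 8279 → 182310/8279
APPEND 40: p_5 = 40·182310 + 15899 = 7308299, q_5 = 40·8279 + 722 = 331882 → 7308299/331882
APPEND 33: p_6 = 33·7308299 + 182310 = 241356177, q_6 = 33·331882 + 8279 = 10960385 → 241356177/10960385
APPEND 2: p_7 = 2·241356177 + 7308299 = 490020653, q_7 = 2·10960385 + 331882 = 22252652 → 490020653/22252652
APPEND 48: p_8 = 48·490020653 + 241356177 = 23762347521, q_8 = 48·22252652 + 10960385 = 1079087681 → 23762347521/1079087681
APPEND 42: p_9 = 42·23762347521 + 490020653 = 998508616535, q_9 = 42·1079087681 + 22252652 = 45343935254 → 998508616535/45343935254

22/1
1057/48
7421/337
182310/8279
241356177/10960385
998508616535/45343935254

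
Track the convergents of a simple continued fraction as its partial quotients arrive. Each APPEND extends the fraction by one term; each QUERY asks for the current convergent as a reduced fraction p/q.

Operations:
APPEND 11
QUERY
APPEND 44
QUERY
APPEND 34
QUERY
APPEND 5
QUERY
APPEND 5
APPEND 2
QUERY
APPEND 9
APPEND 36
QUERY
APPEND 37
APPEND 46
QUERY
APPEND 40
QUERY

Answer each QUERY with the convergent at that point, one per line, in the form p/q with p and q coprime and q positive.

11/1
485/44
16501/1497
82990/7529
945892/85813
322947136/29298337
550390418642/49932395025
22027574734191/1998380650928

APPEND 11: p_0 = 11·1 + 0 = 11, q_0 = 11·0 + 1 = 1 → 11/1
APPEND 44: p_1 = 44·11 + 1 = 485, q_1 = 44·1 + 0 = 44 → 485/44
APPEND 34: p_2 = 34·485 + 11 = 16501, q_2 = 34·44 + 1 = 1497 → 16501/1497
APPEND 5: p_3 = 5·16501 + 485 = 82990, q_3 = 5·1497 + 44 = 7529 → 82990/7529
APPEND 5: p_4 = 5·82990 + 16501 = 431451, q_4 = 5·7529 + 1497 = 39142 → 431451/39142
APPEND 2: p_5 = 2·431451 + 82990 = 945892, q_5 = 2·39142 + 7529 = 85813 → 945892/85813
APPEND 9: p_6 = 9·945892 + 431451 = 8944479, q_6 = 9·85813 + 39142 = 811459 → 8944479/811459
APPEND 36: p_7 = 36·8944479 + 945892 = 322947136, q_7 = 36·811459 + 85813 = 29298337 → 322947136/29298337
APPEND 37: p_8 = 37·322947136 + 8944479 = 11957988511, q_8 = 37·29298337 + 811459 = 1084849928 → 11957988511/1084849928
APPEND 46: p_9 = 46·11957988511 + 322947136 = 550390418642, q_9 = 46·1084849928 + 29298337 = 49932395025 → 550390418642/49932395025
APPEND 40: p_10 = 40·550390418642 + 11957988511 = 22027574734191, q_10 = 40·49932395025 + 1084849928 = 1998380650928 → 22027574734191/1998380650928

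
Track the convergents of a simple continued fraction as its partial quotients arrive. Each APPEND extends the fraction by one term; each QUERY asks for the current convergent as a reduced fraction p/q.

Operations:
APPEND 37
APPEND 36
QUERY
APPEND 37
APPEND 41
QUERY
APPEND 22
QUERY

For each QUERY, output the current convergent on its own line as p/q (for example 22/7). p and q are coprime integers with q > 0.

1333/36
2025011/54689
44599600/1204491

APPEND 37: p_0 = 37·1 + 0 = 37, q_0 = 37·0 + 1 = 1 → 37/1
APPEND 36: p_1 = 36·37 + 1 = 1333, q_1 = 36·1 + 0 = 36 → 1333/36
APPEND 37: p_2 = 37·1333 + 37 = 49358, q_2 = 37·36 + 1 = 1333 → 49358/1333
APPEND 41: p_3 = 41·49358 + 1333 = 2025011, q_3 = 41·1333 + 36 = 54689 → 2025011/54689
APPEND 22: p_4 = 22·2025011 + 49358 = 44599600, q_4 = 22·54689 + 1333 = 1204491 → 44599600/1204491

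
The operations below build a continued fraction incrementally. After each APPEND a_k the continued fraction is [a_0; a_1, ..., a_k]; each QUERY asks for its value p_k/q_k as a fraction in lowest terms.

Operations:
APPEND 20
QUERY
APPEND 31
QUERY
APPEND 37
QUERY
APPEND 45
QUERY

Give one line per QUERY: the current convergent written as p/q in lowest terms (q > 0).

APPEND 20: p_0 = 20·1 + 0 = 20, q_0 = 20·0 + 1 = 1 → 20/1
APPEND 31: p_1 = 31·20 + 1 = 621, q_1 = 31·1 + 0 = 31 → 621/31
APPEND 37: p_2 = 37·621 + 20 = 22997, q_2 = 37·31 + 1 = 1148 → 22997/1148
APPEND 45: p_3 = 45·22997 + 621 = 1035486, q_3 = 45·1148 + 31 = 51691 → 1035486/51691

20/1
621/31
22997/1148
1035486/51691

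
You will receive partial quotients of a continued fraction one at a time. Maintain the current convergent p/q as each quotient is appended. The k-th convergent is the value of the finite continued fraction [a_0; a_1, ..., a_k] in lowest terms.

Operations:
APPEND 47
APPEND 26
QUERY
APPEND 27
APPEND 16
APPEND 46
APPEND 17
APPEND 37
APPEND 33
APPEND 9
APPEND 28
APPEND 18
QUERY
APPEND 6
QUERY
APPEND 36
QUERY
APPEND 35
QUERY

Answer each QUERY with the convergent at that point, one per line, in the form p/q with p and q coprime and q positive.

APPEND 47: p_0 = 47·1 + 0 = 47, q_0 = 47·0 + 1 = 1 → 47/1
APPEND 26: p_1 = 26·47 + 1 = 1223, q_1 = 26·1 + 0 = 26 → 1223/26
APPEND 27: p_2 = 27·1223 + 47 = 33068, q_2 = 27·26 + 1 = 703 → 33068/703
APPEND 16: p_3 = 16·33068 + 1223 = 530311, q_3 = 16·703 + 26 = 11274 → 530311/11274
APPEND 46: p_4 = 46·530311 + 33068 = 24427374, q_4 = 46·11274 + 703 = 519307 → 24427374/519307
APPEND 17: p_5 = 17·24427374 + 530311 = 415795669, q_5 = 17·519307 + 11274 = 8839493 → 415795669/8839493
APPEND 37: p_6 = 37·415795669 + 24427374 = 15408867127, q_6 = 37·8839493 + 519307 = 327580548 → 15408867127/327580548
APPEND 33: p_7 = 33·15408867127 + 415795669 = 508908410860, q_7 = 33·327580548 + 8839493 = 10818997577 → 508908410860/10818997577
APPEND 9: p_8 = 9·508908410860 + 15408867127 = 4595584564867, q_8 = 9·10818997577 + 327580548 = 97698558741 → 4595584564867/97698558741
APPEND 28: p_9 = 28·4595584564867 + 508908410860 = 129185276227136, q_9 = 28·97698558741 + 10818997577 = 2746378642325 → 129185276227136/2746378642325
APPEND 18: p_10 = 18·129185276227136 + 4595584564867 = 2329930556653315, q_10 = 18·2746378642325 + 97698558741 = 49532514120591 → 2329930556653315/49532514120591
APPEND 6: p_11 = 6·2329930556653315 + 129185276227136 = 14108768616147026, q_11 = 6·49532514120591 + 2746378642325 = 299941463365871 → 14108768616147026/299941463365871
APPEND 36: p_12 = 36·14108768616147026 + 2329930556653315 = 510245600737946251, q_12 = 36·299941463365871 + 49532514120591 = 10847425195291947 → 510245600737946251/10847425195291947
APPEND 35: p_13 = 35·510245600737946251 + 14108768616147026 = 17872704794444265811, q_13 = 35·10847425195291947 + 299941463365871 = 379959823298584016 → 17872704794444265811/379959823298584016

1223/26
2329930556653315/49532514120591
14108768616147026/299941463365871
510245600737946251/10847425195291947
17872704794444265811/379959823298584016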